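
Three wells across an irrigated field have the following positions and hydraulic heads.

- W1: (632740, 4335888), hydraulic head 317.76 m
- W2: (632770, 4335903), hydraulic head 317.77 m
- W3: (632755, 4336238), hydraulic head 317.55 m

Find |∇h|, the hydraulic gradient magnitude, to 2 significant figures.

0.00090

With h = a·x + b·y + c and W1 as origin, the differences give:
  30·a + 15·b = +0.01
  15·a + 350·b = -0.21
Eliminate b (×350 and ×15, subtract): 10275·a = 6.650 → a = ∂h/∂x = +0.0006472
Back-substitute: b = ∂h/∂y = -0.0006277.
|∇h| = √(0.0006472² + -0.0006277²) = 0.0009016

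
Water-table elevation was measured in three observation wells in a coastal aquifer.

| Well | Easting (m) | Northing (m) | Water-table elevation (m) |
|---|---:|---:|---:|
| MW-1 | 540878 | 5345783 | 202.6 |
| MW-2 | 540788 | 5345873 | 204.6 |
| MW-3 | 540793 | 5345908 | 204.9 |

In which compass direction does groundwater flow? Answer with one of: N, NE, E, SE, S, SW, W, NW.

Three-point gradient (reference MW-1): Δ to MW-2 = (-90, 90, +2.0), Δ to MW-3 = (-85, 125, +2.3).
∂h/∂x = -0.01194, ∂h/∂y = +0.01028 (det = -3600).
Flow = −∇h = (+0.01194 east, -0.01028 north), which points southeast.

SE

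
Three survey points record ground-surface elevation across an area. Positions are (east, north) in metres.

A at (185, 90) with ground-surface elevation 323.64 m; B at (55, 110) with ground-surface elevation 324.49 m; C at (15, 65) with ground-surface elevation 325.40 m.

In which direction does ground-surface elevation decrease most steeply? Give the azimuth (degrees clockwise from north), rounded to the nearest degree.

034°

Differences from A: to B (Δx, Δy, Δh) = (-130, 20, +0.85); to C = (-170, -25, +1.76).
Solve a·Δx + b·Δy = Δz: det = (-130)·(-25) − (-170)·20 = 6650.
∂z/∂x = [(+0.85)·(-25) − (+1.76)·20] / 6650 = -0.008489
∂z/∂y = [(-130)·(+1.76) − (-170)·(+0.85)] / 6650 = -0.01268
Steepest decrease is along −∇f: components (+0.008489 E, +0.01268 N).
Azimuth = atan2(+0.008489, +0.01268) = 33.8° ≈ 034°.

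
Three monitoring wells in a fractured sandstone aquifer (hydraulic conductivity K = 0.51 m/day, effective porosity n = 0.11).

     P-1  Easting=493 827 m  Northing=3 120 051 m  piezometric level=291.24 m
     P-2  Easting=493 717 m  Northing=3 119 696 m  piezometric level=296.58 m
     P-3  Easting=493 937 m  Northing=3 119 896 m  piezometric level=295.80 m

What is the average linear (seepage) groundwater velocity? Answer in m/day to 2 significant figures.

Taking P-1 as reference: P-2−P-1 = (-110, -355, +5.34); P-3−P-1 = (110, -155, +4.56).
Determinant of the coordinate differences = (-110)·(-155) − 110·(-355) = 56100.
∂h/∂x = [(+5.34)·(-155) − (+4.56)·(-355)] / 56100 = +0.01410
∂h/∂y = [(-110)·(+4.56) − 110·(+5.34)] / 56100 = -0.01941
|∇h| = √(0.01410² + -0.01941²) = 0.02399
Seepage velocity v = K·i/n = 0.51 × 0.02399 / 0.11 = 0.1112 m/day.

0.11 m/day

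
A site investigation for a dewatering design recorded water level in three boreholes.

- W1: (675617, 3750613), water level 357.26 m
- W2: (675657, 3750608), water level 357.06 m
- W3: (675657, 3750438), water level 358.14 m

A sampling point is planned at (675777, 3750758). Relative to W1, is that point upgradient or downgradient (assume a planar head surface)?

downgradient

Three-point gradient (reference W1): Δ to W2 = (40, -5, -0.20), Δ to W3 = (40, -175, +0.88).
∂h/∂x = -0.005794, ∂h/∂y = -0.006353 (det = -6800).
Head at (675777, 3750758) = 357.26 + (-0.005794)·(160) + (-0.006353)·(145) = 355.41 m.
That is lower than the 357.26 m at W1, so the point is downgradient.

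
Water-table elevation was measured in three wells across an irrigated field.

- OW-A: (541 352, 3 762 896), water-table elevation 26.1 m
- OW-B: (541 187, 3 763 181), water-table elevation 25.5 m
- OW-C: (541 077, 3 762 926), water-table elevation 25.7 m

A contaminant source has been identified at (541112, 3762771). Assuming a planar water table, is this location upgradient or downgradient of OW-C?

Differences from OW-A: to OW-B (Δx, Δy, Δh) = (-165, 285, -0.6); to OW-C = (-275, 30, -0.4).
Solve a·Δx + b·Δy = Δh: det = (-165)·30 − (-275)·285 = 73425.
∂h/∂x = [(-0.6)·30 − (-0.4)·285] / 73425 = +0.001307
∂h/∂y = [(-165)·(-0.4) − (-275)·(-0.6)] / 73425 = -0.001348
Head at (541112, 3762771) = 26.1 + (+0.001307)·(-240) + (-0.001348)·(-125) = 25.95 m.
That is higher than the 25.7 m at OW-C, so the point is upgradient.

upgradient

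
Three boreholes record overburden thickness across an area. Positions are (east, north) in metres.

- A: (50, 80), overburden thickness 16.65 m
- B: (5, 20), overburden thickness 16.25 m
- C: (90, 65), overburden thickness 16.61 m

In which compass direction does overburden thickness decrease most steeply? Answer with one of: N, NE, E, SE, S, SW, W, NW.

Three-point gradient (reference A): Δ to B = (-45, -60, -0.40), Δ to C = (40, -15, -0.04).
∂d/∂x = +0.001171, ∂d/∂y = +0.005789 (det = 3075).
Steepest decrease is along −∇f = (-0.001171 E, -0.005789 N) → south.

S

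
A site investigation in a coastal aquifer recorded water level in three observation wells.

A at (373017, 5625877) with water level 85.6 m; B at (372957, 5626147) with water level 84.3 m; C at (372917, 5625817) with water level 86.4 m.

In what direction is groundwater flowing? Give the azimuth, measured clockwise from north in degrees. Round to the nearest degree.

With h = a·x + b·y + c and A as origin, the differences give:
  (-60)·a + 270·b = -1.3
  (-100)·a + (-60)·b = +0.8
Eliminate b (×(-60) and ×270, subtract): 30600·a = -138.00 → a = ∂h/∂x = -0.004510
Back-substitute: b = ∂h/∂y = -0.005817.
Flow direction (−∇h) has components (+0.004510 E, +0.005817 N).
Azimuth = atan2(E, N) = atan2(+0.004510, +0.005817) = 37.8° ≈ 038°.

038°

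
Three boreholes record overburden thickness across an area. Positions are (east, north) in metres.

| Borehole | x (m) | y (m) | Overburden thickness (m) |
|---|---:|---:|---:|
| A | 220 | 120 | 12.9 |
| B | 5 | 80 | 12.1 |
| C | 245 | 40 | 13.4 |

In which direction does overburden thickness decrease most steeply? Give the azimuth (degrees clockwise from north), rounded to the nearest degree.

Taking A as reference: B−A = (-215, -40, -0.8); C−A = (25, -80, +0.5).
Determinant of the coordinate differences = (-215)·(-80) − 25·(-40) = 18200.
∂d/∂x = [(-0.8)·(-80) − (+0.5)·(-40)] / 18200 = +0.004615
∂d/∂y = [(-215)·(+0.5) − 25·(-0.8)] / 18200 = -0.004808
Steepest decrease is along −∇f: components (-0.004615 E, +0.004808 N).
Azimuth = atan2(-0.004615, +0.004808) = 316.2° ≈ 316°.

316°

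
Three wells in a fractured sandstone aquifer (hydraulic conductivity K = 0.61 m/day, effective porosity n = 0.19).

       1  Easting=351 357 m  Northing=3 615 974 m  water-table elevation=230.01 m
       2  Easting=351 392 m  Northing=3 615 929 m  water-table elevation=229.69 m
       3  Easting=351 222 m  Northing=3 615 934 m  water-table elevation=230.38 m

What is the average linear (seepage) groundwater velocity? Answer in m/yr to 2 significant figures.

6.6 m/yr

Taking 1 as reference: 2−1 = (35, -45, -0.32); 3−1 = (-135, -40, +0.37).
Solve a·Δx + b·Δy = Δh: det = 35·(-40) − (-135)·(-45) = -7475.
∂h/∂x = [(-0.32)·(-40) − (+0.37)·(-45)] / -7475 = -0.003940
∂h/∂y = [35·(+0.37) − (-135)·(-0.32)] / -7475 = +0.004047
|∇h| = √(-0.003940² + 0.004047²) = 0.005648
Seepage velocity v = K·i/n = 0.61 × 0.005648 / 0.19 = 0.01813 m/day = 6.622 m/yr.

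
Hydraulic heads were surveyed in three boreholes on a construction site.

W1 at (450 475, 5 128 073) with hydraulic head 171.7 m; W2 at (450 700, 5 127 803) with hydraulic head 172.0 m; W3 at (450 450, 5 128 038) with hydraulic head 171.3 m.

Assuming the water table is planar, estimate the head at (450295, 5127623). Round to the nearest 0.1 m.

167.7 m

Taking W1 as reference: W2−W1 = (225, -270, +0.3); W3−W1 = (-25, -35, -0.4).
Solve a·Δx + b·Δy = Δh: det = 225·(-35) − (-25)·(-270) = -14625.
∂h/∂x = [(+0.3)·(-35) − (-0.4)·(-270)] / -14625 = +0.008103
∂h/∂y = [225·(-0.4) − (-25)·(+0.3)] / -14625 = +0.005641
h(450295, 5127623) = 171.7 + (+0.008103)·(-180) + (+0.005641)·(-450) = 171.7 -1.458 -2.538 = 167.703 m.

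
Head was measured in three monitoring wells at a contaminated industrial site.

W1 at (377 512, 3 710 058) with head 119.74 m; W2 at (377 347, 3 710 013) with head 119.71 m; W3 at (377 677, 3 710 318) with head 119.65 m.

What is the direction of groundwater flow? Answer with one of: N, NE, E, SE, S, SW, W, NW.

Taking W1 as reference: W2−W1 = (-165, -45, -0.03); W3−W1 = (165, 260, -0.09).
Solve a·Δx + b·Δy = Δh: det = (-165)·260 − 165·(-45) = -35475.
∂h/∂x = [(-0.03)·260 − (-0.09)·(-45)] / -35475 = +0.0003340
∂h/∂y = [(-165)·(-0.09) − 165·(-0.03)] / -35475 = -0.0005581
Flow = −∇h = (-0.0003340 east, +0.0005581 north), which points northwest.

NW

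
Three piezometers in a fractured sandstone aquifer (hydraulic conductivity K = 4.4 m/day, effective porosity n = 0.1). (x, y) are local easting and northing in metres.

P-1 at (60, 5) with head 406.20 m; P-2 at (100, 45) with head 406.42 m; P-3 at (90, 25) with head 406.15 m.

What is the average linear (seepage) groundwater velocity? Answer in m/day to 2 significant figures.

Differences from P-1: to P-2 (Δx, Δy, Δh) = (40, 40, +0.22); to P-3 = (30, 20, -0.05).
Determinant of the coordinate differences = 40·20 − 30·40 = -400.
∂h/∂x = [(+0.22)·20 − (-0.05)·40] / -400 = -0.01600
∂h/∂y = [40·(-0.05) − 30·(+0.22)] / -400 = +0.02150
|∇h| = √(-0.01600² + 0.02150²) = 0.0268
Seepage velocity v = K·i/n = 4.4 × 0.0268 / 0.1 = 1.179 m/day.

1.2 m/day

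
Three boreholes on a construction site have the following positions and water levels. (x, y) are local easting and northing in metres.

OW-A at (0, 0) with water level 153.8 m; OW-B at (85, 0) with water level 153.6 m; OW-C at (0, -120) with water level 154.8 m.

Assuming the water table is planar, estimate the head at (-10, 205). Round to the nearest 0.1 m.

152.1 m

∂h/∂x = (153.6 − 153.8) / (85 − 0) = -0.002353
∂h/∂y = (154.8 − 153.8) / (-120 − 0) = -0.008333
h(-10, 205) = 153.8 + (-0.002353)·(-10) + (-0.008333)·(205) = 153.8 +0.024 -1.708 = 152.115 m.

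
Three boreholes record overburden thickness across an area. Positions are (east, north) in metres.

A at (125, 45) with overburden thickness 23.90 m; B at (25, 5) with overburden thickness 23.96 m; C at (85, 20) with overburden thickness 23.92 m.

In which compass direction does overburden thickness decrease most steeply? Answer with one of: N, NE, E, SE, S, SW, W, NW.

SE

Differences from A: to B (Δx, Δy, Δh) = (-100, -40, +0.06); to C = (-40, -25, +0.02).
Determinant of the coordinate differences = (-100)·(-25) − (-40)·(-40) = 900.
∂d/∂x = [(+0.06)·(-25) − (+0.02)·(-40)] / 900 = -0.0007778
∂d/∂y = [(-100)·(+0.02) − (-40)·(+0.06)] / 900 = +0.0004444
Steepest decrease is along −∇f = (+0.0007778 E, -0.0004444 N) → southeast.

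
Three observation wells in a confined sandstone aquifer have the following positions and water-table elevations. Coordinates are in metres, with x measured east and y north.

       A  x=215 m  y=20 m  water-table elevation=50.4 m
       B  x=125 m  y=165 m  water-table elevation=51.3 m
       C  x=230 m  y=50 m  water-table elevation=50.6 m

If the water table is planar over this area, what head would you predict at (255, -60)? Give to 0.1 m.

49.9 m

Taking A as reference: B−A = (-90, 145, +0.9); C−A = (15, 30, +0.2).
Solve a·Δx + b·Δy = Δh: det = (-90)·30 − 15·145 = -4875.
∂h/∂x = [(+0.9)·30 − (+0.2)·145] / -4875 = +0.0004103
∂h/∂y = [(-90)·(+0.2) − 15·(+0.9)] / -4875 = +0.006462
h(255, -60) = 50.4 + (+0.0004103)·(40) + (+0.006462)·(-80) = 50.4 +0.016 -0.517 = 49.899 m.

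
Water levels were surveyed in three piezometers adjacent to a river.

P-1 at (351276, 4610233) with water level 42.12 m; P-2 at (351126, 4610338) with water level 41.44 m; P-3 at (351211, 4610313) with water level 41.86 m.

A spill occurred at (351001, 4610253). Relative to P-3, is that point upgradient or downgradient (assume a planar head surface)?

Taking P-1 as reference: P-2−P-1 = (-150, 105, -0.68); P-3−P-1 = (-65, 80, -0.26).
Determinant of the coordinate differences = (-150)·80 − (-65)·105 = -5175.
∂h/∂x = [(-0.68)·80 − (-0.26)·105] / -5175 = +0.005237
∂h/∂y = [(-150)·(-0.26) − (-65)·(-0.68)] / -5175 = +0.001005
Head at (351001, 4610253) = 42.12 + (+0.005237)·(-275) + (+0.001005)·(20) = 40.70 m.
That is lower than the 41.86 m at P-3, so the point is downgradient.

downgradient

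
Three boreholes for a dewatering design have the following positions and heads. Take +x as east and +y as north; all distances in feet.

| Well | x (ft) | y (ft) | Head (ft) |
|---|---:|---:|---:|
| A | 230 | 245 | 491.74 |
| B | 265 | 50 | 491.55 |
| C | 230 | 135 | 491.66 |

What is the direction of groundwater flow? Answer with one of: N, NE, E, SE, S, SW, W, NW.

Three-point gradient (reference A): Δ to B = (35, -195, -0.19), Δ to C = (0, -110, -0.08).
∂h/∂x = -0.001377, ∂h/∂y = +0.0007273 (det = -3850).
Flow = −∇h = (+0.001377 east, -0.0007273 north), which points southeast.

SE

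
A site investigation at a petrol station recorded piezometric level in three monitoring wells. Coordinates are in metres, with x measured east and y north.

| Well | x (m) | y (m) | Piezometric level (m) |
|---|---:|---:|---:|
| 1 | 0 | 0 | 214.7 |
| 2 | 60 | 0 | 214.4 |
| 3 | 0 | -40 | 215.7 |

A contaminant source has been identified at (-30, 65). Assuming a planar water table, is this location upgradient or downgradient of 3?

∂h/∂x = (214.4 − 214.7) / (60 − 0) = -0.005000
∂h/∂y = (215.7 − 214.7) / (-40 − 0) = -0.02500
Head at (-30, 65) = 214.7 + (-0.005000)·(-30) + (-0.02500)·(65) = 213.22 m.
That is lower than the 215.7 m at 3, so the point is downgradient.

downgradient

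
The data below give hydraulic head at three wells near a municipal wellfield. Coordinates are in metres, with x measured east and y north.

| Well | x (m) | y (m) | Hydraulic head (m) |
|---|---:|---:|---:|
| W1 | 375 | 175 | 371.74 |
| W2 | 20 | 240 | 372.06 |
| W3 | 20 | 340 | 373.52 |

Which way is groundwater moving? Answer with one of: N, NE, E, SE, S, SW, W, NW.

S

With h = a·x + b·y + c and W1 as origin, the differences give:
  (-355)·a + 65·b = +0.32
  (-355)·a + 165·b = +1.78
Eliminate b (×165 and ×65, subtract): -35500·a = -62.900 → a = ∂h/∂x = +0.001772
Back-substitute: b = ∂h/∂y = +0.01460.
Flow = −∇h = (-0.001772 east, -0.01460 north), which points south.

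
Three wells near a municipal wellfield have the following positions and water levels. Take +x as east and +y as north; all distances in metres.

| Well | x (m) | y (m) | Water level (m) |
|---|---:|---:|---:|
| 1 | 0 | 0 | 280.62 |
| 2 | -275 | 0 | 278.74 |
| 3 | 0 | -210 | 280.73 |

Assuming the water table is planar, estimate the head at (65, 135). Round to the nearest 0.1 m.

∂h/∂x = (278.74 − 280.62) / (-275 − 0) = +0.006836
∂h/∂y = (280.73 − 280.62) / (-210 − 0) = -0.0005238
h(65, 135) = 280.62 + (+0.006836)·(65) + (-0.0005238)·(135) = 280.62 +0.444 -0.071 = 280.994 m.

281.0 m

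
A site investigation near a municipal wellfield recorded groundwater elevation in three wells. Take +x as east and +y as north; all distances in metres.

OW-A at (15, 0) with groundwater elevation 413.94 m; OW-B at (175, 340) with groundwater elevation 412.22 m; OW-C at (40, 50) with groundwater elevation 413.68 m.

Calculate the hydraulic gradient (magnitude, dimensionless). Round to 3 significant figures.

Taking OW-A as reference: OW-B−OW-A = (160, 340, -1.72); OW-C−OW-A = (25, 50, -0.26).
Solve a·Δx + b·Δy = Δh: det = 160·50 − 25·340 = -500.
∂h/∂x = [(-1.72)·50 − (-0.26)·340] / -500 = -0.004800
∂h/∂y = [160·(-0.26) − 25·(-1.72)] / -500 = -0.002800
|∇h| = √(-0.004800² + -0.002800²) = 0.005557

0.00556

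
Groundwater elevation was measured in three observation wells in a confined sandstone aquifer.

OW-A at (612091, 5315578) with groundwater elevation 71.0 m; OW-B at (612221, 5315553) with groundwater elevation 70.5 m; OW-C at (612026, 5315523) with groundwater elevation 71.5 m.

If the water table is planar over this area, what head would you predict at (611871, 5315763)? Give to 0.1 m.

Differences from OW-A: to OW-B (Δx, Δy, Δh) = (130, -25, -0.5); to OW-C = (-65, -55, +0.5).
Determinant of the coordinate differences = 130·(-55) − (-65)·(-25) = -8775.
∂h/∂x = [(-0.5)·(-55) − (+0.5)·(-25)] / -8775 = -0.004558
∂h/∂y = [130·(+0.5) − (-65)·(-0.5)] / -8775 = -0.003704
h(611871, 5315763) = 71.0 + (-0.004558)·(-220) + (-0.003704)·(185) = 71.0 +1.003 -0.685 = 71.318 m.

71.3 m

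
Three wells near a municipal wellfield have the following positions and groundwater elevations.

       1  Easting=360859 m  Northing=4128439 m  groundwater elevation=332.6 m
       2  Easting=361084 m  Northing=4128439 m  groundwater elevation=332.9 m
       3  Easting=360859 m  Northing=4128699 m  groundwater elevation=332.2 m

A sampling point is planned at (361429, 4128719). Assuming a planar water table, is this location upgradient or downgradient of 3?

∂h/∂x = (332.9 − 332.6) / (361084 − 360859) = +0.001333
∂h/∂y = (332.2 − 332.6) / (4128699 − 4128439) = -0.001538
Head at (361429, 4128719) = 332.6 + (+0.001333)·(570) + (-0.001538)·(280) = 332.93 m.
That is higher than the 332.2 m at 3, so the point is upgradient.

upgradient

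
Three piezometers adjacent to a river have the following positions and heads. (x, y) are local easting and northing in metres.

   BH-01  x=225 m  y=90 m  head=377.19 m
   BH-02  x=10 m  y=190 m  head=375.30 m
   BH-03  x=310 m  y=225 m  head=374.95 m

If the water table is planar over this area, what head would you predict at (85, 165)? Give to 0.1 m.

375.8 m

Differences from BH-01: to BH-02 (Δx, Δy, Δh) = (-215, 100, -1.89); to BH-03 = (85, 135, -2.24).
Solve a·Δx + b·Δy = Δh: det = (-215)·135 − 85·100 = -37525.
∂h/∂x = [(-1.89)·135 − (-2.24)·100] / -37525 = +0.0008301
∂h/∂y = [(-215)·(-2.24) − 85·(-1.89)] / -37525 = -0.01712
h(85, 165) = 377.19 + (+0.0008301)·(-140) + (-0.01712)·(75) = 377.19 -0.116 -1.284 = 375.790 m.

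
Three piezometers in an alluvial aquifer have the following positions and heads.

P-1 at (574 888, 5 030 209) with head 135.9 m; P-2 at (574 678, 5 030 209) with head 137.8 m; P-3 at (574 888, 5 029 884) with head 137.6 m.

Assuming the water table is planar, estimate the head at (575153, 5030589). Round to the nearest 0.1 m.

131.5 m

∂h/∂x = (137.8 − 135.9) / (574678 − 574888) = -0.009048
∂h/∂y = (137.6 − 135.9) / (5029884 − 5030209) = -0.005231
h(575153, 5030589) = 135.9 + (-0.009048)·(265) + (-0.005231)·(380) = 135.9 -2.398 -1.988 = 131.515 m.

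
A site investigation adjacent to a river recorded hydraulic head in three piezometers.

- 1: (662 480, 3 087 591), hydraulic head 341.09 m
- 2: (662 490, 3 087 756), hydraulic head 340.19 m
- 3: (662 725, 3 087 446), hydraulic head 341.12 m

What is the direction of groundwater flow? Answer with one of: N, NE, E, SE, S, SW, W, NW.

Taking 1 as reference: 2−1 = (10, 165, -0.90); 3−1 = (245, -145, +0.03).
Determinant of the coordinate differences = 10·(-145) − 245·165 = -41875.
∂h/∂x = [(-0.90)·(-145) − (+0.03)·165] / -41875 = -0.002998
∂h/∂y = [10·(+0.03) − 245·(-0.90)] / -41875 = -0.005273
Flow = −∇h = (+0.002998 east, +0.005273 north), which points northeast.

NE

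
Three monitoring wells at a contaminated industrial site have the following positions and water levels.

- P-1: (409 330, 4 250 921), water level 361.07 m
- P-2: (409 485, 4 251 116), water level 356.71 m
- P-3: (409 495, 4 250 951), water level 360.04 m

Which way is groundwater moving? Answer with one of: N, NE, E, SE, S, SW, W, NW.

Differences from P-1: to P-2 (Δx, Δy, Δh) = (155, 195, -4.36); to P-3 = (165, 30, -1.03).
Determinant of the coordinate differences = 155·30 − 165·195 = -27525.
∂h/∂x = [(-4.36)·30 − (-1.03)·195] / -27525 = -0.002545
∂h/∂y = [155·(-1.03) − 165·(-4.36)] / -27525 = -0.02034
Flow = −∇h = (+0.002545 east, +0.02034 north), which points north.

N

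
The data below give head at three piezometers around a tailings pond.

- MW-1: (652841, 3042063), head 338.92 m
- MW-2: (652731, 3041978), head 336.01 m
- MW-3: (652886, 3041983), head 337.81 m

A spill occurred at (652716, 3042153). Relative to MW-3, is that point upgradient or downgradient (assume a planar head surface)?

Differences from MW-1: to MW-2 (Δx, Δy, Δh) = (-110, -85, -2.91); to MW-3 = (45, -80, -1.11).
Determinant of the coordinate differences = (-110)·(-80) − 45·(-85) = 12625.
∂h/∂x = [(-2.91)·(-80) − (-1.11)·(-85)] / 12625 = +0.01097
∂h/∂y = [(-110)·(-1.11) − 45·(-2.91)] / 12625 = +0.02004
Head at (652716, 3042153) = 338.92 + (+0.01097)·(-125) + (+0.02004)·(90) = 339.35 m.
That is higher than the 337.81 m at MW-3, so the point is upgradient.

upgradient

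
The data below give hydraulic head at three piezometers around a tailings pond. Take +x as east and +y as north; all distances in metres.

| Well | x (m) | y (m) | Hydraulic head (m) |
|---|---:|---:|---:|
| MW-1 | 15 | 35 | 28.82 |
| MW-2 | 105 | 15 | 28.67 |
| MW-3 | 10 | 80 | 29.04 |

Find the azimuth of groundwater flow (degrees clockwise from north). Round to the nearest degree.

Three-point gradient (reference MW-1): Δ to MW-2 = (90, -20, -0.15), Δ to MW-3 = (-5, 45, +0.22).
∂h/∂x = -0.0005949, ∂h/∂y = +0.004823 (det = 3950).
Flow direction (−∇h) has components (+0.0005949 E, -0.004823 N).
Azimuth = atan2(E, N) = atan2(+0.0005949, -0.004823) = 173.0° ≈ 173°.

173°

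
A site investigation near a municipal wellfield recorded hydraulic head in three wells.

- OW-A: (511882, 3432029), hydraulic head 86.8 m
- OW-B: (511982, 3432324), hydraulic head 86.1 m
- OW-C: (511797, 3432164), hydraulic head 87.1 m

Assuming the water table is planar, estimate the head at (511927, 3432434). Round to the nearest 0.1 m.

86.3 m

Taking OW-A as reference: OW-B−OW-A = (100, 295, -0.7); OW-C−OW-A = (-85, 135, +0.3).
Determinant of the coordinate differences = 100·135 − (-85)·295 = 38575.
∂h/∂x = [(-0.7)·135 − (+0.3)·295] / 38575 = -0.004744
∂h/∂y = [100·(+0.3) − (-85)·(-0.7)] / 38575 = -0.0007647
h(511927, 3432434) = 86.8 + (-0.004744)·(45) + (-0.0007647)·(405) = 86.8 -0.213 -0.310 = 86.277 m.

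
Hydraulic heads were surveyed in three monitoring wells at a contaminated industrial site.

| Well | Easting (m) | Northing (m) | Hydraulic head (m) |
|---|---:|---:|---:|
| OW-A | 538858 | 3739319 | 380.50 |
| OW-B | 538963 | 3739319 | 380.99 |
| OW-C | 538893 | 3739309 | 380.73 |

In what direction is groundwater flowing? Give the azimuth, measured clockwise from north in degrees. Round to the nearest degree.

325°

Differences from OW-A: to OW-B (Δx, Δy, Δh) = (105, 0, +0.49); to OW-C = (35, -10, +0.23).
Determinant of the coordinate differences = 105·(-10) − 35·0 = -1050.
∂h/∂x = [(+0.49)·(-10) − (+0.23)·0] / -1050 = +0.004667
∂h/∂y = [105·(+0.23) − 35·(+0.49)] / -1050 = -0.006667
Flow direction (−∇h) has components (-0.004667 E, +0.006667 N).
Azimuth = atan2(E, N) = atan2(-0.004667, +0.006667) = 325.0° ≈ 325°.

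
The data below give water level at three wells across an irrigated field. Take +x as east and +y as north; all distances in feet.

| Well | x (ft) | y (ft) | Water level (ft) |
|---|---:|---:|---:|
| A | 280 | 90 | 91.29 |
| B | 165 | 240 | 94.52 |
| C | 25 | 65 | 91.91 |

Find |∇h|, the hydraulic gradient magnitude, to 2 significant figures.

Differences from A: to B (Δx, Δy, Δh) = (-115, 150, +3.23); to C = (-255, -25, +0.62).
Solve a·Δx + b·Δy = Δh: det = (-115)·(-25) − (-255)·150 = 41125.
∂h/∂x = [(+3.23)·(-25) − (+0.62)·150] / 41125 = -0.004225
∂h/∂y = [(-115)·(+0.62) − (-255)·(+3.23)] / 41125 = +0.01829
|∇h| = √(-0.004225² + 0.01829²) = 0.01877

0.019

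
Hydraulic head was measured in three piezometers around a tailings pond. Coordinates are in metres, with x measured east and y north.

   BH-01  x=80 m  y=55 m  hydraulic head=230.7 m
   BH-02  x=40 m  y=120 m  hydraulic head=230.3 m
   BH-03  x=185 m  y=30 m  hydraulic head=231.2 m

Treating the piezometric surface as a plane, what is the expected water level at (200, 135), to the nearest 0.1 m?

230.9 m

With h = a·x + b·y + c and BH-01 as origin, the differences give:
  (-40)·a + 65·b = -0.4
  105·a + (-25)·b = +0.5
Eliminate b (×(-25) and ×65, subtract): -5825·a = -22.50 → a = ∂h/∂x = +0.003863
Back-substitute: b = ∂h/∂y = -0.003777.
h(200, 135) = 230.7 + (+0.003863)·(120) + (-0.003777)·(80) = 230.7 +0.464 -0.302 = 230.861 m.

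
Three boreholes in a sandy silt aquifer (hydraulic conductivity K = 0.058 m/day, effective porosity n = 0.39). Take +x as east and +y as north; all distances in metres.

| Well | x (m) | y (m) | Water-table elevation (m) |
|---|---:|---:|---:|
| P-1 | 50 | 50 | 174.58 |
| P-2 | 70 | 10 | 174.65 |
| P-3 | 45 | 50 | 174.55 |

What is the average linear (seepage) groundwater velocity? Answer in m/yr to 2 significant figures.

Taking P-1 as reference: P-2−P-1 = (20, -40, +0.07); P-3−P-1 = (-5, 0, -0.03).
Determinant of the coordinate differences = 20·0 − (-5)·(-40) = -200.
∂h/∂x = [(+0.07)·0 − (-0.03)·(-40)] / -200 = +0.006000
∂h/∂y = [20·(-0.03) − (-5)·(+0.07)] / -200 = +0.001250
|∇h| = √(0.006000² + 0.001250²) = 0.006129
Seepage velocity v = K·i/n = 0.058 × 0.006129 / 0.39 = 0.0009115 m/day = 0.3329 m/yr.

0.33 m/yr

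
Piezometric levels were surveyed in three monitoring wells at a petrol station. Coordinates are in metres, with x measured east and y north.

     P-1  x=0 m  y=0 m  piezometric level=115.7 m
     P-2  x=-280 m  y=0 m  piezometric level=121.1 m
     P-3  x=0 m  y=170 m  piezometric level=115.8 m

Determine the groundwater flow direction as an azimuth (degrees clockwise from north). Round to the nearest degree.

∂h/∂x = (121.1 − 115.7) / (-280 − 0) = -0.01929
∂h/∂y = (115.8 − 115.7) / (170 − 0) = +0.0005882
Flow direction (−∇h) has components (+0.01929 E, -0.0005882 N).
Azimuth = atan2(E, N) = atan2(+0.01929, -0.0005882) = 91.7° ≈ 092°.

092°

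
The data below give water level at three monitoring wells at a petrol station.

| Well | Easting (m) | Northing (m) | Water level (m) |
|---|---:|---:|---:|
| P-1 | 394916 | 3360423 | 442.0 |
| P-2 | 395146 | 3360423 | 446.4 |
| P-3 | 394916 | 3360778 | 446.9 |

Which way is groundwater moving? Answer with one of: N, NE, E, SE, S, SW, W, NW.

∂h/∂x = (446.4 − 442.0) / (395146 − 394916) = +0.01913
∂h/∂y = (446.9 − 442.0) / (3360778 − 3360423) = +0.01380
Flow = −∇h = (-0.01913 east, -0.01380 north), which points southwest.

SW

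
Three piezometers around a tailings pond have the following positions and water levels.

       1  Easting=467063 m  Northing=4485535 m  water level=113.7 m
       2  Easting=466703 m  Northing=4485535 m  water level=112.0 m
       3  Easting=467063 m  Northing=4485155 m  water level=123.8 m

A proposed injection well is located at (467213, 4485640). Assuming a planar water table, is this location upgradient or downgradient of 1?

downgradient

∂h/∂x = (112.0 − 113.7) / (466703 − 467063) = +0.004722
∂h/∂y = (123.8 − 113.7) / (4485155 − 4485535) = -0.02658
Head at (467213, 4485640) = 113.7 + (+0.004722)·(150) + (-0.02658)·(105) = 111.62 m.
That is lower than the 113.7 m at 1, so the point is downgradient.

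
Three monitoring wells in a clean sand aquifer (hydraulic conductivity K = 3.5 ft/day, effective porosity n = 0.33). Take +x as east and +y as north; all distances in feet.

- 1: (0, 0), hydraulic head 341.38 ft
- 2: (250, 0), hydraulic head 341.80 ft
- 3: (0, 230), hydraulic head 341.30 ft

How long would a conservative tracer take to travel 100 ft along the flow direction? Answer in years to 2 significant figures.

15 years

∂h/∂x = (341.80 − 341.38) / (250 − 0) = +0.001680
∂h/∂y = (341.30 − 341.38) / (230 − 0) = -0.0003478
|∇h| = √(0.001680² + -0.0003478²) = 0.001716
Seepage velocity v = K·i/n = 3.5 × 0.001716 / 0.33 = 0.0182 ft/day.
t = 100 / 0.0182 = 5495 days = 15 years.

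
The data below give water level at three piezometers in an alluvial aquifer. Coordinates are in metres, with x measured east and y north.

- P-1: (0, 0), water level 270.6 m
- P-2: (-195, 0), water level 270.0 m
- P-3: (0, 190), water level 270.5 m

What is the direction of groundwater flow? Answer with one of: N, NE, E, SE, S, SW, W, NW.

W

∂h/∂x = (270.0 − 270.6) / (-195 − 0) = +0.003077
∂h/∂y = (270.5 − 270.6) / (190 − 0) = -0.0005263
Flow = −∇h = (-0.003077 east, +0.0005263 north), which points west.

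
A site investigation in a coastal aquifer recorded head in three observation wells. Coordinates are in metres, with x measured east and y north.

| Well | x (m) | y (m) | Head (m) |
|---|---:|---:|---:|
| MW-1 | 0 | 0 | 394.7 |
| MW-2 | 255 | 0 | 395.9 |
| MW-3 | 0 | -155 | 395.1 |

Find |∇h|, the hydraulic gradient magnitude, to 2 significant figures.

∂h/∂x = (395.9 − 394.7) / (255 − 0) = +0.004706
∂h/∂y = (395.1 − 394.7) / (-155 − 0) = -0.002581
|∇h| = √(0.004706² + -0.002581²) = 0.005367

0.0054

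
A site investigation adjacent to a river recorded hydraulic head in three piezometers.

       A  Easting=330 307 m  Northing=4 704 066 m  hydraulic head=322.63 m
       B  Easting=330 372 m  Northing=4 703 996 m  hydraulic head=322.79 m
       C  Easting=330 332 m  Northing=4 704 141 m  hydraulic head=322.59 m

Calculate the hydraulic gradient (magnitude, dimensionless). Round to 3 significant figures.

Differences from A: to B (Δx, Δy, Δh) = (65, -70, +0.16); to C = (25, 75, -0.04).
Solve a·Δx + b·Δy = Δh: det = 65·75 − 25·(-70) = 6625.
∂h/∂x = [(+0.16)·75 − (-0.04)·(-70)] / 6625 = +0.001389
∂h/∂y = [65·(-0.04) − 25·(+0.16)] / 6625 = -0.0009962
|∇h| = √(0.001389² + -0.0009962²) = 0.001709

0.00171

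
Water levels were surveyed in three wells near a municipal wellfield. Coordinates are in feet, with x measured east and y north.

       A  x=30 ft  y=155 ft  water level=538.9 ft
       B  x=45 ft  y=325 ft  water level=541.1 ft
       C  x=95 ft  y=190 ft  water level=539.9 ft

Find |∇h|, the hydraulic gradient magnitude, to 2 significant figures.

Three-point gradient (reference A): Δ to B = (15, 170, +2.2), Δ to C = (65, 35, +1.0).
∂h/∂x = +0.008836, ∂h/∂y = +0.01216 (det = -10525).
|∇h| = √(0.008836² + 0.01216²) = 0.01503

0.015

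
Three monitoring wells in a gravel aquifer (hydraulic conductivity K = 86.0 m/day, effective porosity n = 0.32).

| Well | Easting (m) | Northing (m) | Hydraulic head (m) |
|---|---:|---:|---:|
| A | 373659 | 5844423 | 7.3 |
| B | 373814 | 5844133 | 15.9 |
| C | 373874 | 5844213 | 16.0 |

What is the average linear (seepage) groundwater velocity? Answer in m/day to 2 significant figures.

7.9 m/day

Differences from A: to B (Δx, Δy, Δh) = (155, -290, +8.6); to C = (215, -210, +8.7).
Determinant of the coordinate differences = 155·(-210) − 215·(-290) = 29800.
∂h/∂x = [(+8.6)·(-210) − (+8.7)·(-290)] / 29800 = +0.02406
∂h/∂y = [155·(+8.7) − 215·(+8.6)] / 29800 = -0.01680
|∇h| = √(0.02406² + -0.01680²) = 0.02934
Seepage velocity v = K·i/n = 86.0 × 0.02934 / 0.32 = 7.885 m/day.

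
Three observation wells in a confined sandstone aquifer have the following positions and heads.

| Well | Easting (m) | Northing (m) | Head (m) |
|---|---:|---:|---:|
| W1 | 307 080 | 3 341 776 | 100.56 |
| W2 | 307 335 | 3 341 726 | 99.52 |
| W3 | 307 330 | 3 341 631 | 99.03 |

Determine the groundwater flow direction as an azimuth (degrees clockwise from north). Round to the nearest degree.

150°

Three-point gradient (reference W1): Δ to W2 = (255, -50, -1.04), Δ to W3 = (250, -145, -1.53).
∂h/∂x = -0.003036, ∂h/∂y = +0.005318 (det = -24475).
Flow direction (−∇h) has components (+0.003036 E, -0.005318 N).
Azimuth = atan2(E, N) = atan2(+0.003036, -0.005318) = 150.3° ≈ 150°.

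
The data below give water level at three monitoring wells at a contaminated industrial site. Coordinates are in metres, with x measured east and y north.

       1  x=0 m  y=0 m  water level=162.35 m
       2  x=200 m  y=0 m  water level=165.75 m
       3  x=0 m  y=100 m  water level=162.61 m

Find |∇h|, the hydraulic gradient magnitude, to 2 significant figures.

0.017

∂h/∂x = (165.75 − 162.35) / (200 − 0) = +0.01700
∂h/∂y = (162.61 − 162.35) / (100 − 0) = +0.002600
|∇h| = √(0.01700² + 0.002600²) = 0.0172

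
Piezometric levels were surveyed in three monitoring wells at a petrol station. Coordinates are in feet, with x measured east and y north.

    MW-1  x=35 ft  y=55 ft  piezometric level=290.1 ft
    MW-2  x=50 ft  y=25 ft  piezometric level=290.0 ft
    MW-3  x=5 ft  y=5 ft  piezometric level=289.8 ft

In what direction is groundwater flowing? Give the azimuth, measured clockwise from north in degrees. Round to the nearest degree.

With h = a·x + b·y + c and MW-1 as origin, the differences give:
  15·a + (-30)·b = -0.1
  (-30)·a + (-50)·b = -0.3
Eliminate b (×(-50) and ×(-30), subtract): -1650·a = -4.00 → a = ∂h/∂x = +0.002424
Back-substitute: b = ∂h/∂y = +0.004545.
Flow direction (−∇h) has components (-0.002424 E, -0.004545 N).
Azimuth = atan2(E, N) = atan2(-0.002424, -0.004545) = 208.1° ≈ 208°.

208°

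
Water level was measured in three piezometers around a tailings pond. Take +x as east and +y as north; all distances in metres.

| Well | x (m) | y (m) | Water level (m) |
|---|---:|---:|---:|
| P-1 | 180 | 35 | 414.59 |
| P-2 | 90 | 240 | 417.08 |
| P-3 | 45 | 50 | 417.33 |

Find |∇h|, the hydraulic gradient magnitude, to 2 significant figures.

Differences from P-1: to P-2 (Δx, Δy, Δh) = (-90, 205, +2.49); to P-3 = (-135, 15, +2.74).
Solve a·Δx + b·Δy = Δh: det = (-90)·15 − (-135)·205 = 26325.
∂h/∂x = [(+2.49)·15 − (+2.74)·205] / 26325 = -0.01992
∂h/∂y = [(-90)·(+2.74) − (-135)·(+2.49)] / 26325 = +0.003402
|∇h| = √(-0.01992² + 0.003402²) = 0.02021

0.020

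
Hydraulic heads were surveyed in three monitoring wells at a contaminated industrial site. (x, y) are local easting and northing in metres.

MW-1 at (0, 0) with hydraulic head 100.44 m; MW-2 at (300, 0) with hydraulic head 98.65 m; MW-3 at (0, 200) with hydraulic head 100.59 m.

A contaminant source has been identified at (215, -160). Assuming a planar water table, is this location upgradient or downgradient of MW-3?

∂h/∂x = (98.65 − 100.44) / (300 − 0) = -0.005967
∂h/∂y = (100.59 − 100.44) / (200 − 0) = +0.0007500
Head at (215, -160) = 100.44 + (-0.005967)·(215) + (+0.0007500)·(-160) = 99.04 m.
That is lower than the 100.59 m at MW-3, so the point is downgradient.

downgradient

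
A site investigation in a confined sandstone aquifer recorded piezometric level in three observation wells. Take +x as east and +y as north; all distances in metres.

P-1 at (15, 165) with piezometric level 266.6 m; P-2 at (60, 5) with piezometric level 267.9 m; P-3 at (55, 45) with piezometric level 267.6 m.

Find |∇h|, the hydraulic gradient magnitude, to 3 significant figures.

0.00806

Taking P-1 as reference: P-2−P-1 = (45, -160, +1.3); P-3−P-1 = (40, -120, +1.0).
Determinant of the coordinate differences = 45·(-120) − 40·(-160) = 1000.
∂h/∂x = [(+1.3)·(-120) − (+1.0)·(-160)] / 1000 = +0.004000
∂h/∂y = [45·(+1.0) − 40·(+1.3)] / 1000 = -0.007000
|∇h| = √(0.004000² + -0.007000²) = 0.008062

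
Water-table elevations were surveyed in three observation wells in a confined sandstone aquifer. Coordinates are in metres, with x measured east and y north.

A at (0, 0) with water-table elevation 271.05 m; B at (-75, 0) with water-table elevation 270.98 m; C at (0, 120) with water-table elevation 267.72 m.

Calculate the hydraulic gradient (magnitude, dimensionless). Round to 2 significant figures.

0.028

∂h/∂x = (270.98 − 271.05) / (-75 − 0) = +0.0009333
∂h/∂y = (267.72 − 271.05) / (120 − 0) = -0.02775
|∇h| = √(0.0009333² + -0.02775²) = 0.02777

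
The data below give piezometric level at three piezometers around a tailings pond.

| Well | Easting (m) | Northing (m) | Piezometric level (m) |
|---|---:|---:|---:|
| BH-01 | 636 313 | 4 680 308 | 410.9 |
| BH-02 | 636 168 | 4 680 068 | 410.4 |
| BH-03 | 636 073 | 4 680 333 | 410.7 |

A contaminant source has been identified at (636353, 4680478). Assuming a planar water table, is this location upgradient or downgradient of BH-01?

upgradient

Differences from BH-01: to BH-02 (Δx, Δy, Δh) = (-145, -240, -0.5); to BH-03 = (-240, 25, -0.2).
Determinant of the coordinate differences = (-145)·25 − (-240)·(-240) = -61225.
∂h/∂x = [(-0.5)·25 − (-0.2)·(-240)] / -61225 = +0.0009882
∂h/∂y = [(-145)·(-0.2) − (-240)·(-0.5)] / -61225 = +0.001486
Head at (636353, 4680478) = 410.9 + (+0.0009882)·(40) + (+0.001486)·(170) = 411.19 m.
That is higher than the 410.9 m at BH-01, so the point is upgradient.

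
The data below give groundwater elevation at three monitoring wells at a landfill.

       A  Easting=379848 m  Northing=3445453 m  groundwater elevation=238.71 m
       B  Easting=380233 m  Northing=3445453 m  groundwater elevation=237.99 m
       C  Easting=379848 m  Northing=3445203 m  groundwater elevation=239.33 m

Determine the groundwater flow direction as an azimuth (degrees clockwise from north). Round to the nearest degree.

∂h/∂x = (237.99 − 238.71) / (380233 − 379848) = -0.001870
∂h/∂y = (239.33 − 238.71) / (3445203 − 3445453) = -0.002480
Flow direction (−∇h) has components (+0.001870 E, +0.002480 N).
Azimuth = atan2(E, N) = atan2(+0.001870, +0.002480) = 37.0° ≈ 037°.

037°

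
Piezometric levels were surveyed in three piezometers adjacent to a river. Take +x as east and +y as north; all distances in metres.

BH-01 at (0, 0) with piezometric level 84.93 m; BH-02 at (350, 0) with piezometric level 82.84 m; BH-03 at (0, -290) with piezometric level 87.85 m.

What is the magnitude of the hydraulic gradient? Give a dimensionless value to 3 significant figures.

∂h/∂x = (82.84 − 84.93) / (350 − 0) = -0.005971
∂h/∂y = (87.85 − 84.93) / (-290 − 0) = -0.01007
|∇h| = √(-0.005971² + -0.01007²) = 0.01171

0.0117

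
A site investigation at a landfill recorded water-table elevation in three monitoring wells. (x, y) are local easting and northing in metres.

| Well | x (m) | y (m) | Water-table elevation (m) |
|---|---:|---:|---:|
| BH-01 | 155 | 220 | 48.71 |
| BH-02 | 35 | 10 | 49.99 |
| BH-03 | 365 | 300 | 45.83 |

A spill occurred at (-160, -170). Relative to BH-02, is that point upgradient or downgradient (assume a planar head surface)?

upgradient

Differences from BH-01: to BH-02 (Δx, Δy, Δh) = (-120, -210, +1.28); to BH-03 = (210, 80, -2.88).
Determinant of the coordinate differences = (-120)·80 − 210·(-210) = 34500.
∂h/∂x = [(+1.28)·80 − (-2.88)·(-210)] / 34500 = -0.01456
∂h/∂y = [(-120)·(-2.88) − 210·(+1.28)] / 34500 = +0.002226
Head at (-160, -170) = 48.71 + (-0.01456)·(-315) + (+0.002226)·(-390) = 52.43 m.
That is higher than the 49.99 m at BH-02, so the point is upgradient.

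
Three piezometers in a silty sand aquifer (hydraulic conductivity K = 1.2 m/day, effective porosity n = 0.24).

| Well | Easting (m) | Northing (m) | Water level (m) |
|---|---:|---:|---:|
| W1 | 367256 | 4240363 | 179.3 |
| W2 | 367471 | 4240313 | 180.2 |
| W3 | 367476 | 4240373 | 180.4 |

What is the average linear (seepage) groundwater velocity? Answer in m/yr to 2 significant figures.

Three-point gradient (reference W1): Δ to W2 = (215, -50, +0.9), Δ to W3 = (220, 10, +1.1).
∂h/∂x = +0.004867, ∂h/∂y = +0.002928 (det = 13150).
|∇h| = √(0.004867² + 0.002928²) = 0.00568
Seepage velocity v = K·i/n = 1.2 × 0.00568 / 0.24 = 0.0284 m/day = 10.37 m/yr.

10 m/yr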